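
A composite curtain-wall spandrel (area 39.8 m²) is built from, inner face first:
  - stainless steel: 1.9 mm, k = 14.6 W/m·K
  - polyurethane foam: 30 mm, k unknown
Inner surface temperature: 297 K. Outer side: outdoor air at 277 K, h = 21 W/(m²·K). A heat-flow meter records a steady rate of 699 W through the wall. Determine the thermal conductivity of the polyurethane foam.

k ≈ 0.0275 W/(m·K)

Using the resistance-network approach (series):
R_stainless steel = L/(kA) = 0.0019/(14.6×39.8) = 3.27×10^-6 K/W
R_outer film = 1/(h_o·A) = 1/(21×39.8) = 0.001196 K/W
Sum of known resistances R_other = 0.0012 K/W
Total R = ΔT/Q = 20/699 = 0.02861 K/W
R_polyurethane foam = R_total − R_other = 0.02741 K/W
k = L/(R·A) = 0.03/(0.02741×39.8)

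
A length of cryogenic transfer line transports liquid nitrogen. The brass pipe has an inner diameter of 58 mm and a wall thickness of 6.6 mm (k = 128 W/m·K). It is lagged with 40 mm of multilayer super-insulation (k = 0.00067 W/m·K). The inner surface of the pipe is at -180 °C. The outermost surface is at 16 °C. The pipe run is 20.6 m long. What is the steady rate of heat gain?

For a radial system each layer contributes R = ln(r_out/r_in)/(2πkL); films add R = 1/(hA).
R_brass pipe wall = ln(35.6/29)/(2π×128×20.6) = 1.238×10^-5 K/W
R_multilayer super-insulation = ln(75.6/35.6)/(2π×0.00067×20.6) = 8.684 K/W
R_total = 8.684 K/W
Q = ΔT/R_total = 196/8.684

Q ≈ 22.6 W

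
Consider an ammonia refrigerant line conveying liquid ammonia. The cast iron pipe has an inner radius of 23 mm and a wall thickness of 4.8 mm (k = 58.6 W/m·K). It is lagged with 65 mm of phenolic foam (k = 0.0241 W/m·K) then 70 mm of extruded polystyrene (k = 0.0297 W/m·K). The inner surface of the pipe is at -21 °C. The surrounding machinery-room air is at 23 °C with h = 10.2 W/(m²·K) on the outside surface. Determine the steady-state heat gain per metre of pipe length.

For a radial system each layer contributes R = ln(r_out/r_in)/(2πkL); films add R = 1/(hA).
R_cast iron pipe wall = ln(27.8/23)/(2π×58.6×1) = 5.148×10^-4 K/W
R_phenolic foam = ln(92.8/27.8)/(2π×0.0241×1) = 7.96 K/W
R_extruded polystyrene = ln(162.8/92.8)/(2π×0.0297×1) = 3.012 K/W
R_outer film = 1/(h_o·2πr_oL) = 1/(10.2×2π×0.1628×1) = 0.09584 K/W
R_total = 11.07 K/W
Q = ΔT/R_total = 44/11.07

q′ ≈ 3.98 W/m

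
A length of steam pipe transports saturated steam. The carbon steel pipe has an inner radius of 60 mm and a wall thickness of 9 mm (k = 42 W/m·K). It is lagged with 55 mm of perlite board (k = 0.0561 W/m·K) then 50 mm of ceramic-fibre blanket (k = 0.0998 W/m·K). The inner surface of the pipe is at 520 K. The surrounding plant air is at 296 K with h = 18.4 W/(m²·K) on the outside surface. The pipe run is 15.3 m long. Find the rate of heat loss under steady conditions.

Q ≈ 1520 W

Radial resistances (cylindrical: R_cond = ln(r_o/r_i)/(2πkL), R_conv = 1/(h·2πrL)):
R_carbon steel pipe wall = ln(69/60)/(2π×42×15.3) = 3.462×10^-5 K/W
R_perlite board = ln(124/69)/(2π×0.0561×15.3) = 0.1087 K/W
R_ceramic-fibre blanket = ln(174/124)/(2π×0.0998×15.3) = 0.03531 K/W
R_outer film = 1/(h_o·2πr_oL) = 1/(18.4×2π×0.174×15.3) = 0.003249 K/W
R_total = 0.1473 K/W
Q = ΔT/R_total = 224/0.1473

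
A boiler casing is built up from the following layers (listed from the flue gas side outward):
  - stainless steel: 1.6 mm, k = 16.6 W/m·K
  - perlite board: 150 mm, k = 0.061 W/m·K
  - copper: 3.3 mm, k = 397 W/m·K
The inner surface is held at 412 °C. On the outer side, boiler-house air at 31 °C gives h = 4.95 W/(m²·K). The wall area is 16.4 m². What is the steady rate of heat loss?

Series thermal resistances:
R_stainless steel = L/(kA) = 0.0016/(16.6×16.4) = 5.877×10^-6 K/W
R_perlite board = L/(kA) = 0.15/(0.061×16.4) = 0.1499 K/W
R_copper = L/(kA) = 0.0033/(397×16.4) = 5.069×10^-7 K/W
R_outer film = 1/(h_o·A) = 1/(4.95×16.4) = 0.01232 K/W
R_total = 0.1623 K/W
Q = ΔT / R_total = 381 / 0.1623

Q ≈ 2350 W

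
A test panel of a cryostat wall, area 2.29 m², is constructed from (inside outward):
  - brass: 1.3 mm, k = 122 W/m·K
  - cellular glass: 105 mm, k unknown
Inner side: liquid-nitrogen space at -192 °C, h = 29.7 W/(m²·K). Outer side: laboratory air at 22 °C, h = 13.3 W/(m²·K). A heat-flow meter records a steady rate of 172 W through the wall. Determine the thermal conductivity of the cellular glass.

k ≈ 0.0383 W/(m·K)

Thermal resistances in series:
R_inner film = 1/(h_i·A) = 1/(29.7×2.29) = 0.0147 K/W
R_brass = L/(kA) = 0.0013/(122×2.29) = 4.653×10^-6 K/W
R_outer film = 1/(h_o·A) = 1/(13.3×2.29) = 0.03283 K/W
Sum of known resistances R_other = 0.04754 K/W
Total R = ΔT/Q = 214/172 = 1.244 K/W
R_cellular glass = R_total − R_other = 1.197 K/W
k = L/(R·A) = 0.105/(1.197×2.29)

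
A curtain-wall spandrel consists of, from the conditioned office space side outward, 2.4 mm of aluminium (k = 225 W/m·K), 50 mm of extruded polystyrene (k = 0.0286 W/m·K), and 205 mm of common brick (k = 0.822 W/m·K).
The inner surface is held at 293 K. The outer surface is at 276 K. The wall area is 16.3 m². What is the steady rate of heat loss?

Model the wall as resistances in series:
R_aluminium = L/(kA) = 0.0024/(225×16.3) = 6.544×10^-7 K/W
R_extruded polystyrene = L/(kA) = 0.05/(0.0286×16.3) = 0.1073 K/W
R_common brick = L/(kA) = 0.205/(0.822×16.3) = 0.0153 K/W
R_total = 0.1226 K/W
Q = ΔT / R_total = 17 / 0.1226

Q ≈ 139 W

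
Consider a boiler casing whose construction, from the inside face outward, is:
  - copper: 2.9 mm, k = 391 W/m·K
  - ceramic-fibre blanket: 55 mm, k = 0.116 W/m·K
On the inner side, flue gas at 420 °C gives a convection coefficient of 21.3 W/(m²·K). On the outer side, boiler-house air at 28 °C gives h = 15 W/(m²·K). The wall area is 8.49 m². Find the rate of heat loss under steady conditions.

Q ≈ 5660 W

Thermal resistances in series:
R_inner film = 1/(h_i·A) = 1/(21.3×8.49) = 0.00553 K/W
R_copper = L/(kA) = 0.0029/(391×8.49) = 8.736×10^-7 K/W
R_ceramic-fibre blanket = L/(kA) = 0.055/(0.116×8.49) = 0.05585 K/W
R_outer film = 1/(h_o·A) = 1/(15×8.49) = 0.007852 K/W
R_total = 0.06923 K/W
Q = ΔT / R_total = 392 / 0.06923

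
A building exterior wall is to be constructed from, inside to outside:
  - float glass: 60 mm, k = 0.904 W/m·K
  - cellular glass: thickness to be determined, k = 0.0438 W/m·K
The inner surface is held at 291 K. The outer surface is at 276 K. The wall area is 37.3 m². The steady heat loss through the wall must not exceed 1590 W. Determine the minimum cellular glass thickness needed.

Using the resistance-network approach (series):
R_float glass = L/(kA) = 0.06/(0.904×37.3) = 0.001779 K/W
Sum of the known resistances R_other = 0.001779 K/W
Required total resistance R_tot = ΔT/Q_allow = 15/1590 = 0.009434 K/W
R_cellular glass = R_tot − R_other = 0.007655 K/W
L = R·k·A = 0.007655×0.0438×37.3

L ≈ 12.5 mm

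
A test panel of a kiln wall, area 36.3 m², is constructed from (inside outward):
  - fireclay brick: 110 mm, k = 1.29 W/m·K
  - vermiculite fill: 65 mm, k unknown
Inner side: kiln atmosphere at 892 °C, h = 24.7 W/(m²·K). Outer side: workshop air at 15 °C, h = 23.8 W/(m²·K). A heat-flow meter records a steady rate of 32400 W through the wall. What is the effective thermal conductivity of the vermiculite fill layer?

k ≈ 0.0798 W/(m·K)

Treating each layer as a thermal resistance in series:
R_inner film = 1/(h_i·A) = 1/(24.7×36.3) = 0.001115 K/W
R_fireclay brick = L/(kA) = 0.11/(1.29×36.3) = 0.002349 K/W
R_outer film = 1/(h_o·A) = 1/(23.8×36.3) = 0.001157 K/W
Sum of known resistances R_other = 0.004622 K/W
Total R = ΔT/Q = 877/32400 = 0.02707 K/W
R_vermiculite fill = R_total − R_other = 0.02245 K/W
k = L/(R·A) = 0.065/(0.02245×36.3)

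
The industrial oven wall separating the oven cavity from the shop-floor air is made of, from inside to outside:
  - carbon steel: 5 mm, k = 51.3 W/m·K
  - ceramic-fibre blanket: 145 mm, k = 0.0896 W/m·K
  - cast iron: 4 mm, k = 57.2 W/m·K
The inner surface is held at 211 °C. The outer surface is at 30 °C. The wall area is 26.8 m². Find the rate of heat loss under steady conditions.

Treating each layer as a thermal resistance in series:
R_carbon steel = L/(kA) = 0.005/(51.3×26.8) = 3.637×10^-6 K/W
R_ceramic-fibre blanket = L/(kA) = 0.145/(0.0896×26.8) = 0.06038 K/W
R_cast iron = L/(kA) = 0.004/(57.2×26.8) = 2.609×10^-6 K/W
R_total = 0.06039 K/W
Q = ΔT / R_total = 181 / 0.06039

Q ≈ 3000 W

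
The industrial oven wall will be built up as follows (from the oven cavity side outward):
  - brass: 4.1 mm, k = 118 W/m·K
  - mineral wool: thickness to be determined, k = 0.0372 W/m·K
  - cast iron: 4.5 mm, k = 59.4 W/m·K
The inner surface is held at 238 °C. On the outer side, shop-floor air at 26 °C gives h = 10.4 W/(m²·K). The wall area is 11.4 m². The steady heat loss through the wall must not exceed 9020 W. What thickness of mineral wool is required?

Treating each layer as a thermal resistance in series:
R_brass = L/(kA) = 0.0041/(118×11.4) = 3.048×10^-6 K/W
R_cast iron = L/(kA) = 0.0045/(59.4×11.4) = 6.645×10^-6 K/W
R_outer film = 1/(h_o·A) = 1/(10.4×11.4) = 0.008435 K/W
Sum of the known resistances R_other = 0.008444 K/W
Required total resistance R_tot = ΔT/Q_allow = 212/9020 = 0.0235 K/W
R_mineral wool = R_tot − R_other = 0.01506 K/W
L = R·k·A = 0.01506×0.0372×11.4

L ≈ 6.39 mm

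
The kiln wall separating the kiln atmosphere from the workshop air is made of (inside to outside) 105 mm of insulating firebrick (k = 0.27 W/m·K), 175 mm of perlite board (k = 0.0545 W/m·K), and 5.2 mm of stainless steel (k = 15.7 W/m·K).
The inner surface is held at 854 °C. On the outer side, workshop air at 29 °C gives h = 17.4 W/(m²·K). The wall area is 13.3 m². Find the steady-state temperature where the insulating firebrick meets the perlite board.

Treating each layer as a thermal resistance in series:
R_insulating firebrick = L/(kA) = 0.105/(0.27×13.3) = 0.02924 K/W
R_perlite board = L/(kA) = 0.175/(0.0545×13.3) = 0.2414 K/W
R_stainless steel = L/(kA) = 0.0052/(15.7×13.3) = 2.49×10^-5 K/W
R_outer film = 1/(h_o·A) = 1/(17.4×13.3) = 0.004321 K/W
R_total = 0.275 K/W;  Q = ΔT/R_total = 825/0.275 = 3000 W
T_interface = T_inner − Q·ΣR(inner→interface) = 854 − 3000×0.02924

T ≈ 766 °C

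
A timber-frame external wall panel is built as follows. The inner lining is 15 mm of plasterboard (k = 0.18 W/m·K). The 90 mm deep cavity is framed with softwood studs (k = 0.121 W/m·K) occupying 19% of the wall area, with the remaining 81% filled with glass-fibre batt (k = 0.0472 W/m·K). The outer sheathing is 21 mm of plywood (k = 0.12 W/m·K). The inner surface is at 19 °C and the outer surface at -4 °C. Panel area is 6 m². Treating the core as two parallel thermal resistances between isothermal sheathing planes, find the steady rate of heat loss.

Sheathing layers in series; stud and cavity paths in parallel between them.
R_inner = 0.015/(0.18×6) = 0.01389 K/W
R_stud  = 0.09/(0.121×0.19×6) = 0.6525 K/W
R_cav   = 0.09/(0.0472×0.81×6) = 0.3923 K/W
1/R_core = 1/R_stud + 1/R_cav → R_core = 0.245 K/W
R_outer = 0.021/(0.12×6) = 0.02917 K/W
R_total = 0.2881 K/W
Q = ΔT/R_total = 23/0.2881

Q ≈ 79.8 W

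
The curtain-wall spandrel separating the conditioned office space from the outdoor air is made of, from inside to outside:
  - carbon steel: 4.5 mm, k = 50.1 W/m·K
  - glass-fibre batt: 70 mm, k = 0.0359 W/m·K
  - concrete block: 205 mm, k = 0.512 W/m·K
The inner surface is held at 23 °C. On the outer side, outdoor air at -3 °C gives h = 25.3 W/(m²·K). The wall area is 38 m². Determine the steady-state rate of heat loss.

Series thermal resistances:
R_carbon steel = L/(kA) = 0.0045/(50.1×38) = 2.364×10^-6 K/W
R_glass-fibre batt = L/(kA) = 0.07/(0.0359×38) = 0.05131 K/W
R_concrete block = L/(kA) = 0.205/(0.512×38) = 0.01054 K/W
R_outer film = 1/(h_o·A) = 1/(25.3×38) = 0.00104 K/W
R_total = 0.06289 K/W
Q = ΔT / R_total = 26 / 0.06289

Q ≈ 413 W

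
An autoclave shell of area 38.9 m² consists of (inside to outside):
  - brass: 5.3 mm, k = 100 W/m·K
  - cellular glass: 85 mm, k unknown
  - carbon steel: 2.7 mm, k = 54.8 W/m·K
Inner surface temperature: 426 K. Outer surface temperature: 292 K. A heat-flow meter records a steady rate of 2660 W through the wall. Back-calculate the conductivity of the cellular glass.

Thermal resistances in series:
R_brass = L/(kA) = 0.0053/(100×38.9) = 1.362×10^-6 K/W
R_carbon steel = L/(kA) = 0.0027/(54.8×38.9) = 1.267×10^-6 K/W
Sum of known resistances R_other = 2.629×10^-6 K/W
Total R = ΔT/Q = 134/2660 = 0.05038 K/W
R_cellular glass = R_total − R_other = 0.05037 K/W
k = L/(R·A) = 0.085/(0.05037×38.9)

k ≈ 0.0434 W/(m·K)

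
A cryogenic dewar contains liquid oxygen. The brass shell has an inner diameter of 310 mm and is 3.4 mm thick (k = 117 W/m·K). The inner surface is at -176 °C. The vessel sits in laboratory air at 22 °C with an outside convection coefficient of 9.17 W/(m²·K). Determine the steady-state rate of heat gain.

Q ≈ 572 W

Each spherical layer contributes R = (1/r_i − 1/r_o)/(4πk):
R_brass shell = (1/0.155 − 1/0.1584)/(4π×117) = 9.419×10^-5 K/W
R_outer film = 1/(h·4πr_o²) = 1/(9.17×4π×0.1584²) = 0.3459 K/W
R_total = 0.346 K/W
Q = ΔT/R_total = 198/0.346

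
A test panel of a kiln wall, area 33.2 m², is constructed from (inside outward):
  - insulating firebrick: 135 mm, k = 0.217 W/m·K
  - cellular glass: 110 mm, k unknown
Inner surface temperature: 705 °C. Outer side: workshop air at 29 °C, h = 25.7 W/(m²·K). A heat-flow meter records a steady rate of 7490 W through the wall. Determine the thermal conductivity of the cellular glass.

Using the resistance-network approach (series):
R_insulating firebrick = L/(kA) = 0.135/(0.217×33.2) = 0.01874 K/W
R_outer film = 1/(h_o·A) = 1/(25.7×33.2) = 0.001172 K/W
Sum of known resistances R_other = 0.01991 K/W
Total R = ΔT/Q = 676/7490 = 0.09025 K/W
R_cellular glass = R_total − R_other = 0.07034 K/W
k = L/(R·A) = 0.11/(0.07034×33.2)

k ≈ 0.0471 W/(m·K)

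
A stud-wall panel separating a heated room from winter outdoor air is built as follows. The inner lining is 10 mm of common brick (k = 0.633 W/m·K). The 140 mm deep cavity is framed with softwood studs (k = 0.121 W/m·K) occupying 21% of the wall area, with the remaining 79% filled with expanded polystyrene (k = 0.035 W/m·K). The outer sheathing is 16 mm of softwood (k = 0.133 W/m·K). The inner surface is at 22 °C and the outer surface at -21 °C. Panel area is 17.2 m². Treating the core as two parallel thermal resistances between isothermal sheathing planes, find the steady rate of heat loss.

Q ≈ 267 W

Sheathing layers in series; stud and cavity paths in parallel between them.
R_inner = 0.01/(0.633×17.2) = 9.185×10^-4 K/W
R_stud  = 0.14/(0.121×0.21×17.2) = 0.3203 K/W
R_cav   = 0.14/(0.035×0.79×17.2) = 0.2944 K/W
1/R_core = 1/R_stud + 1/R_cav → R_core = 0.1534 K/W
R_outer = 0.016/(0.133×17.2) = 0.006994 K/W
R_total = 0.1613 K/W
Q = ΔT/R_total = 43/0.1613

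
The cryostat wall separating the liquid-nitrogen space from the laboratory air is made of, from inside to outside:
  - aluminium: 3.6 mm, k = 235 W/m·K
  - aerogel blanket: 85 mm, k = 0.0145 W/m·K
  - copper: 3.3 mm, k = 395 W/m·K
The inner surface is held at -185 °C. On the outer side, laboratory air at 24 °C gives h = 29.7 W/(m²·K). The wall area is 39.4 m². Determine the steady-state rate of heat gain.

Q ≈ 1400 W

Treating each layer as a thermal resistance in series:
R_aluminium = L/(kA) = 0.0036/(235×39.4) = 3.888×10^-7 K/W
R_aerogel blanket = L/(kA) = 0.085/(0.0145×39.4) = 0.1488 K/W
R_copper = L/(kA) = 0.0033/(395×39.4) = 2.12×10^-7 K/W
R_outer film = 1/(h_o·A) = 1/(29.7×39.4) = 8.546×10^-4 K/W
R_total = 0.1496 K/W
Q = ΔT / R_total = 209 / 0.1496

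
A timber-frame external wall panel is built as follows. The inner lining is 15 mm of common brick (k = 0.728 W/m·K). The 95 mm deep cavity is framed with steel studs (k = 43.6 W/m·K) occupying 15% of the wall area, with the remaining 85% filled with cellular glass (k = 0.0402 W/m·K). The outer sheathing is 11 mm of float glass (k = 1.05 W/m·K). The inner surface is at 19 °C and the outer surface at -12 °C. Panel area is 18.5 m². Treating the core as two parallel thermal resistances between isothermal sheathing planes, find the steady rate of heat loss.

Q ≈ 12600 W

Sheathing layers in series; stud and cavity paths in parallel between them.
R_inner = 0.015/(0.728×18.5) = 0.001114 K/W
R_stud  = 0.095/(43.6×0.15×18.5) = 7.852×10^-4 K/W
R_cav   = 0.095/(0.0402×0.85×18.5) = 0.1503 K/W
1/R_core = 1/R_stud + 1/R_cav → R_core = 7.811×10^-4 K/W
R_outer = 0.011/(1.05×18.5) = 5.663×10^-4 K/W
R_total = 0.002461 K/W
Q = ΔT/R_total = 31/0.002461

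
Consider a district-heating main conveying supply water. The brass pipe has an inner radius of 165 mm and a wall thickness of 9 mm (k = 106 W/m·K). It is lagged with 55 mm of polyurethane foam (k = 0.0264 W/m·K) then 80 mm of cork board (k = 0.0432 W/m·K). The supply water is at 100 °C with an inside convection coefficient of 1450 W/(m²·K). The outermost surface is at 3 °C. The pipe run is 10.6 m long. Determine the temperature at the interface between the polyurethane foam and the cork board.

Per-layer cylindrical resistances, series-summed:
R_inner film = 1/(h_i·2πr₁L) = 1/(1450×2π×0.165×10.6) = 6.276×10^-5 K/W
R_brass pipe wall = ln(174/165)/(2π×106×10.6) = 7.523×10^-6 K/W
R_polyurethane foam = ln(229/174)/(2π×0.0264×10.6) = 0.1562 K/W
R_cork board = ln(309/229)/(2π×0.0432×10.6) = 0.1041 K/W
R_total = 0.2604 K/W
Q = ΔT/R_total = 97/0.2604
Q = 372 W
T_interface = T_inner − Q·ΣR(inner→interface) = 100 − 372×0.1563

T ≈ 41.8 °C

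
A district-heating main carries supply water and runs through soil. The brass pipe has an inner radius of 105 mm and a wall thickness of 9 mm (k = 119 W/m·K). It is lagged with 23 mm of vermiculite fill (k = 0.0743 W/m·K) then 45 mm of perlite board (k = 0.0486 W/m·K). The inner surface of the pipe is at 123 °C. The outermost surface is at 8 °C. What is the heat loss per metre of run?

q′ ≈ 86.9 W/m

For a radial system each layer contributes R = ln(r_out/r_in)/(2πkL); films add R = 1/(hA).
R_brass pipe wall = ln(114/105)/(2π×119×1) = 1.1×10^-4 K/W
R_vermiculite fill = ln(137/114)/(2π×0.0743×1) = 0.3937 K/W
R_perlite board = ln(182/137)/(2π×0.0486×1) = 0.9301 K/W
R_total = 1.324 K/W
Q = ΔT/R_total = 115/1.324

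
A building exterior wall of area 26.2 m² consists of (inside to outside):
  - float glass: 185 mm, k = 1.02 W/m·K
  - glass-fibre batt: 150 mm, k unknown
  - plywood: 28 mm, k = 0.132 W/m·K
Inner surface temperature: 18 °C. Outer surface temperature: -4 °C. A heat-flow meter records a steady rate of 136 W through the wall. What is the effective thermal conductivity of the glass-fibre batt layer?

k ≈ 0.039 W/(m·K)

Model the wall as resistances in series:
R_float glass = L/(kA) = 0.185/(1.02×26.2) = 0.006923 K/W
R_plywood = L/(kA) = 0.028/(0.132×26.2) = 0.008096 K/W
Sum of known resistances R_other = 0.01502 K/W
Total R = ΔT/Q = 22/136 = 0.1618 K/W
R_glass-fibre batt = R_total − R_other = 0.1467 K/W
k = L/(R·A) = 0.15/(0.1467×26.2)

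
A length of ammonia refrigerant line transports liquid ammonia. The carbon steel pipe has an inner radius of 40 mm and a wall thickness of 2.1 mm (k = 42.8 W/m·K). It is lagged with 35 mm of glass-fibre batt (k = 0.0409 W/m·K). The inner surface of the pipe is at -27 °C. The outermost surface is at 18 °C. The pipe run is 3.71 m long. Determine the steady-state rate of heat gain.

Q ≈ 70.9 W

Treating each annulus and film as a series resistance:
R_carbon steel pipe wall = ln(42.1/40)/(2π×42.8×3.71) = 5.129×10^-5 K/W
R_glass-fibre batt = ln(77.1/42.1)/(2π×0.0409×3.71) = 0.6346 K/W
R_total = 0.6347 K/W
Q = ΔT/R_total = 45/0.6347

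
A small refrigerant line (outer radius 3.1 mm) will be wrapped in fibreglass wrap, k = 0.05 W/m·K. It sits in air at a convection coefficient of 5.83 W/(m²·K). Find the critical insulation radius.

r_cr ≈ 8.58 mm

For a cylinder r_cr = k/h = 0.05/5.83
r_cr = 8.58 mm; since the bare radius (3.1 mm) is below r_cr, adding a thin layer of insulation will *increase* heat loss.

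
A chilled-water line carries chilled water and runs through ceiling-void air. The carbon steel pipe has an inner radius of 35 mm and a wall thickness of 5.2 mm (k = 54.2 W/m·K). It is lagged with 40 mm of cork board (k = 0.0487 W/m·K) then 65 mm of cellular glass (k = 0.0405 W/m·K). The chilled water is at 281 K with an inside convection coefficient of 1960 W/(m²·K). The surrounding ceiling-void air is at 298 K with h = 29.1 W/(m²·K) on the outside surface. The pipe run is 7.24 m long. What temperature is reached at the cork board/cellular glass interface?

T ≈ 289 K

Per-layer cylindrical resistances, series-summed:
R_inner film = 1/(h_i·2πr₁L) = 1/(1960×2π×0.035×7.24) = 3.204×10^-4 K/W
R_carbon steel pipe wall = ln(40.2/35)/(2π×54.2×7.24) = 5.618×10^-5 K/W
R_cork board = ln(80.2/40.2)/(2π×0.0487×7.24) = 0.3118 K/W
R_cellular glass = ln(145.2/80.2)/(2π×0.0405×7.24) = 0.3222 K/W
R_outer film = 1/(h_o·2πr_oL) = 1/(29.1×2π×0.1452×7.24) = 0.005203 K/W
R_total = 0.6395 K/W
Q = ΔT/R_total = 17/0.6395
Q = 26.6 W
T_interface = T_inner + Q·ΣR(inner→interface) = 281 + 26.6×0.3121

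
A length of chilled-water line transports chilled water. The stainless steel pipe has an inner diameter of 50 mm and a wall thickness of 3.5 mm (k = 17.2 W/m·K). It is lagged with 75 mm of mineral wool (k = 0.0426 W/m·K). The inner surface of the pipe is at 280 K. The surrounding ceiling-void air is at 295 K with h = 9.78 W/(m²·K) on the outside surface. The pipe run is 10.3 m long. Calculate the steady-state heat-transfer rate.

Q ≈ 31 W

Per-layer cylindrical resistances, series-summed:
R_stainless steel pipe wall = ln(28.5/25)/(2π×17.2×10.3) = 1.177×10^-4 K/W
R_mineral wool = ln(103.5/28.5)/(2π×0.0426×10.3) = 0.4678 K/W
R_outer film = 1/(h_o·2πr_oL) = 1/(9.78×2π×0.1035×10.3) = 0.01527 K/W
R_total = 0.4832 K/W
Q = ΔT/R_total = 15/0.4832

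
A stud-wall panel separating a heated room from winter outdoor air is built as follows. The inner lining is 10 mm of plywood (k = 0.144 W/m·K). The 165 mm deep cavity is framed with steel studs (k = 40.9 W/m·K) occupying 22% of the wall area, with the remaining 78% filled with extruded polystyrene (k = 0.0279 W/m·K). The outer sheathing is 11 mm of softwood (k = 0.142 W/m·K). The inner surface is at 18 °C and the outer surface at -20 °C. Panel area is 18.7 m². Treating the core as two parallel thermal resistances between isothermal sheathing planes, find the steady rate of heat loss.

Sheathing layers in series; stud and cavity paths in parallel between them.
R_inner = 0.01/(0.144×18.7) = 0.003714 K/W
R_stud  = 0.165/(40.9×0.22×18.7) = 9.806×10^-4 K/W
R_cav   = 0.165/(0.0279×0.78×18.7) = 0.4055 K/W
1/R_core = 1/R_stud + 1/R_cav → R_core = 9.782×10^-4 K/W
R_outer = 0.011/(0.142×18.7) = 0.004143 K/W
R_total = 0.008834 K/W
Q = ΔT/R_total = 38/0.008834

Q ≈ 4300 W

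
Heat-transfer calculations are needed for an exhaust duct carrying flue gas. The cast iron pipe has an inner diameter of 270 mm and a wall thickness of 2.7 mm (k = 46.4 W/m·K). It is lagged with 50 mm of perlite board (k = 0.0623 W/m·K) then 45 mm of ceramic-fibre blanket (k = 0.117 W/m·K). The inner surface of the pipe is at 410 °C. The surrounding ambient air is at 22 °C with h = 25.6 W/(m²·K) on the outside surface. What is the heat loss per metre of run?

Treating each annulus and film as a series resistance:
R_cast iron pipe wall = ln(137.7/135)/(2π×46.4×1) = 6.792×10^-5 K/W
R_perlite board = ln(187.7/137.7)/(2π×0.0623×1) = 0.7913 K/W
R_ceramic-fibre blanket = ln(232.7/187.7)/(2π×0.117×1) = 0.2923 K/W
R_outer film = 1/(h_o·2πr_oL) = 1/(25.6×2π×0.2327×1) = 0.02672 K/W
R_total = 1.11 K/W
Q = ΔT/R_total = 388/1.11

q′ ≈ 349 W/m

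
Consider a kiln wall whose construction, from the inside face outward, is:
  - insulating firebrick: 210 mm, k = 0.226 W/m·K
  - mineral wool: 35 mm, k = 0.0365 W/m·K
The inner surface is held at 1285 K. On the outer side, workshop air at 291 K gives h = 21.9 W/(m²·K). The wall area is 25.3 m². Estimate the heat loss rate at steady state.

Q ≈ 13000 W

Model the wall as resistances in series:
R_insulating firebrick = L/(kA) = 0.21/(0.226×25.3) = 0.03673 K/W
R_mineral wool = L/(kA) = 0.035/(0.0365×25.3) = 0.0379 K/W
R_outer film = 1/(h_o·A) = 1/(21.9×25.3) = 0.001805 K/W
R_total = 0.07643 K/W
Q = ΔT / R_total = 994 / 0.07643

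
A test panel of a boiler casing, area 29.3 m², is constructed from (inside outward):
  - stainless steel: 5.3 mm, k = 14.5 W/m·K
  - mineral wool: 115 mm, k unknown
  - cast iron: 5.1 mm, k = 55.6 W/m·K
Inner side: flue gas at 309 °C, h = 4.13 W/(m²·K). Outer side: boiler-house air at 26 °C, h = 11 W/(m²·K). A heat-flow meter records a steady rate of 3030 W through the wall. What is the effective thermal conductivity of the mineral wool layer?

k ≈ 0.0479 W/(m·K)

Using the resistance-network approach (series):
R_inner film = 1/(h_i·A) = 1/(4.13×29.3) = 0.008264 K/W
R_stainless steel = L/(kA) = 0.0053/(14.5×29.3) = 1.247×10^-5 K/W
R_cast iron = L/(kA) = 0.0051/(55.6×29.3) = 3.131×10^-6 K/W
R_outer film = 1/(h_o·A) = 1/(11×29.3) = 0.003103 K/W
Sum of known resistances R_other = 0.01138 K/W
Total R = ΔT/Q = 283/3030 = 0.0934 K/W
R_mineral wool = R_total − R_other = 0.08202 K/W
k = L/(R·A) = 0.115/(0.08202×29.3)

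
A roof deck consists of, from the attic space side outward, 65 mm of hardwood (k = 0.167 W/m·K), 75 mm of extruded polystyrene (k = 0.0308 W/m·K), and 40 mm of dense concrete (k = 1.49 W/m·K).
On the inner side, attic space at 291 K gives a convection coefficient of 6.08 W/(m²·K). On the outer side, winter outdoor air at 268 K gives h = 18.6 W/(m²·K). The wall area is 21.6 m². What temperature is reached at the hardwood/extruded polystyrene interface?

T ≈ 287 K

Treating each layer as a thermal resistance in series:
R_inner film = 1/(h_i·A) = 1/(6.08×21.6) = 0.007615 K/W
R_hardwood = L/(kA) = 0.065/(0.167×21.6) = 0.01802 K/W
R_extruded polystyrene = L/(kA) = 0.075/(0.0308×21.6) = 0.1127 K/W
R_dense concrete = L/(kA) = 0.04/(1.49×21.6) = 0.001243 K/W
R_outer film = 1/(h_o·A) = 1/(18.6×21.6) = 0.002489 K/W
R_total = 0.1421 K/W;  Q = ΔT/R_total = 23/0.1421 = 161.9 W
T_interface = T_inner − Q·ΣR(inner→interface) = 291 − 162×0.02563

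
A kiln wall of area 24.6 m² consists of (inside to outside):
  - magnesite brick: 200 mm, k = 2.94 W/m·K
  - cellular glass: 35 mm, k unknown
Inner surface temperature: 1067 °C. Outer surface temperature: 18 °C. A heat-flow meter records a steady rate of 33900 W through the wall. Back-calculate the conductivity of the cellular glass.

k ≈ 0.0505 W/(m·K)

Model the wall as resistances in series:
R_magnesite brick = L/(kA) = 0.2/(2.94×24.6) = 0.002765 K/W
Sum of known resistances R_other = 0.002765 K/W
Total R = ΔT/Q = 1049/33900 = 0.03094 K/W
R_cellular glass = R_total − R_other = 0.02818 K/W
k = L/(R·A) = 0.035/(0.02818×24.6)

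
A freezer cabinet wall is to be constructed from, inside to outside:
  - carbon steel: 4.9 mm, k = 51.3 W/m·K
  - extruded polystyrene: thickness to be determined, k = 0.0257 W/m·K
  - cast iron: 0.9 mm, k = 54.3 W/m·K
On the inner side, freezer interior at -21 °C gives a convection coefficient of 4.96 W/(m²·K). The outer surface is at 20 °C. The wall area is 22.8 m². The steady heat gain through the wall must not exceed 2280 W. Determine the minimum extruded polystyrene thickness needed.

Model the wall as resistances in series:
R_inner film = 1/(h_i·A) = 1/(4.96×22.8) = 0.008843 K/W
R_carbon steel = L/(kA) = 0.0049/(51.3×22.8) = 4.189×10^-6 K/W
R_cast iron = L/(kA) = 0.0009/(54.3×22.8) = 7.27×10^-7 K/W
Sum of the known resistances R_other = 0.008848 K/W
Required total resistance R_tot = ΔT/Q_allow = 41/2280 = 0.01798 K/W
R_extruded polystyrene = R_tot − R_other = 0.009135 K/W
L = R·k·A = 0.009135×0.0257×22.8

L ≈ 5.35 mm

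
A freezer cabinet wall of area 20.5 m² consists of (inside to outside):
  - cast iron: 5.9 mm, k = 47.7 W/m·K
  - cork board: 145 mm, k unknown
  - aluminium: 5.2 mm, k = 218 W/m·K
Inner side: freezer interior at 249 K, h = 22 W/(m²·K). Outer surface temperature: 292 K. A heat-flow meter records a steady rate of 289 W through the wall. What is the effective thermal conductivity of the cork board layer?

Thermal resistances in series:
R_inner film = 1/(h_i·A) = 1/(22×20.5) = 0.002217 K/W
R_cast iron = L/(kA) = 0.0059/(47.7×20.5) = 6.034×10^-6 K/W
R_aluminium = L/(kA) = 0.0052/(218×20.5) = 1.164×10^-6 K/W
Sum of known resistances R_other = 0.002224 K/W
Total R = ΔT/Q = 43/289 = 0.1488 K/W
R_cork board = R_total − R_other = 0.1466 K/W
k = L/(R·A) = 0.145/(0.1466×20.5)

k ≈ 0.0483 W/(m·K)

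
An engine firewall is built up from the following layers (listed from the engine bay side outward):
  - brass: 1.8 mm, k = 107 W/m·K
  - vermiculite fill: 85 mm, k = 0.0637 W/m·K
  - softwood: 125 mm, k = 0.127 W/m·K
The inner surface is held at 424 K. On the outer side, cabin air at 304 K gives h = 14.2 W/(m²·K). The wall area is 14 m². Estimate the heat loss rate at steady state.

Q ≈ 703 W

Treating each layer as a thermal resistance in series:
R_brass = L/(kA) = 0.0018/(107×14) = 1.202×10^-6 K/W
R_vermiculite fill = L/(kA) = 0.085/(0.0637×14) = 0.09531 K/W
R_softwood = L/(kA) = 0.125/(0.127×14) = 0.0703 K/W
R_outer film = 1/(h_o·A) = 1/(14.2×14) = 0.00503 K/W
R_total = 0.1706 K/W
Q = ΔT / R_total = 120 / 0.1706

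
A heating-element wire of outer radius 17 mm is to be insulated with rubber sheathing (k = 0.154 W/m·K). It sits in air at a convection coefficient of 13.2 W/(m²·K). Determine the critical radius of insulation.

For a cylinder r_cr = k/h = 0.154/13.2
r_cr = 11.7 mm; since the bare radius (17 mm) is above r_cr, any added insulation will reduce heat loss.

r_cr ≈ 11.7 mm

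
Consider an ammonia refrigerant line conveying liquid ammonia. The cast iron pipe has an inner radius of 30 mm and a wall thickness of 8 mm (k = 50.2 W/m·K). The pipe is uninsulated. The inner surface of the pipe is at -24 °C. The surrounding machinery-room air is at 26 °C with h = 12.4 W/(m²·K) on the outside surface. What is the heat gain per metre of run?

Radial resistances (cylindrical: R_cond = ln(r_o/r_i)/(2πkL), R_conv = 1/(h·2πrL)):
R_cast iron pipe wall = ln(38/30)/(2π×50.2×1) = 7.495×10^-4 K/W
R_outer film = 1/(h_o·2πr_oL) = 1/(12.4×2π×0.038×1) = 0.3378 K/W
R_total = 0.3385 K/W
Q = ΔT/R_total = 50/0.3385

q′ ≈ 148 W/m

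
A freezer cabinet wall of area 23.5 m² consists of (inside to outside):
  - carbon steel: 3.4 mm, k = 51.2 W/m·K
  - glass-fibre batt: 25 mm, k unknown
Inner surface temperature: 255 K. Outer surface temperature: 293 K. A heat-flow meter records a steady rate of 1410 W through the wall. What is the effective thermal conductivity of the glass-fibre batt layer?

k ≈ 0.0395 W/(m·K)

Thermal resistances in series:
R_carbon steel = L/(kA) = 0.0034/(51.2×23.5) = 2.826×10^-6 K/W
Sum of known resistances R_other = 2.826×10^-6 K/W
Total R = ΔT/Q = 38/1410 = 0.02695 K/W
R_glass-fibre batt = R_total − R_other = 0.02695 K/W
k = L/(R·A) = 0.025/(0.02695×23.5)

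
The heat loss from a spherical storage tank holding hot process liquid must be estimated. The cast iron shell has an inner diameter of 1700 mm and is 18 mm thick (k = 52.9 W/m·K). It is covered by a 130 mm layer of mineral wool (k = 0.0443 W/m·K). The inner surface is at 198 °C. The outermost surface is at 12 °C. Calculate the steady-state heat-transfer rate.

Each spherical layer contributes R = (1/r_i − 1/r_o)/(4πk):
R_cast iron shell = (1/0.85 − 1/0.868)/(4π×52.9) = 3.67×10^-5 K/W
R_mineral wool = (1/0.868 − 1/0.998)/(4π×0.0443) = 0.2696 K/W
R_total = 0.2696 K/W
Q = ΔT/R_total = 186/0.2696

Q ≈ 690 W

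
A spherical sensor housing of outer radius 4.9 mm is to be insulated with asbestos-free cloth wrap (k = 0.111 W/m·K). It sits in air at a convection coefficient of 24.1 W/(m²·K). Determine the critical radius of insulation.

r_cr ≈ 9.21 mm

For a sphere r_cr = 2k/h = 2×0.111/24.1
r_cr = 9.21 mm; since the bare radius (4.9 mm) is below r_cr, adding a thin layer of insulation will *increase* heat loss.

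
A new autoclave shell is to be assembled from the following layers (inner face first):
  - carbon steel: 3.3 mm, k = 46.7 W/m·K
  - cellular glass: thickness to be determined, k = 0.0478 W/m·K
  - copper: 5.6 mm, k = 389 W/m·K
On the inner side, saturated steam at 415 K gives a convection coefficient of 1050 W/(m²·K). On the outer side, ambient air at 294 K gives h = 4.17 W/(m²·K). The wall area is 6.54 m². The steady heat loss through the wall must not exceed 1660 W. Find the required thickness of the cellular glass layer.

L ≈ 11.3 mm

Series thermal resistances:
R_inner film = 1/(h_i·A) = 1/(1050×6.54) = 1.456×10^-4 K/W
R_carbon steel = L/(kA) = 0.0033/(46.7×6.54) = 1.08×10^-5 K/W
R_copper = L/(kA) = 0.0056/(389×6.54) = 2.201×10^-6 K/W
R_outer film = 1/(h_o·A) = 1/(4.17×6.54) = 0.03667 K/W
Sum of the known resistances R_other = 0.03683 K/W
Required total resistance R_tot = ΔT/Q_allow = 121/1660 = 0.07289 K/W
R_cellular glass = R_tot − R_other = 0.03607 K/W
L = R·k·A = 0.03607×0.0478×6.54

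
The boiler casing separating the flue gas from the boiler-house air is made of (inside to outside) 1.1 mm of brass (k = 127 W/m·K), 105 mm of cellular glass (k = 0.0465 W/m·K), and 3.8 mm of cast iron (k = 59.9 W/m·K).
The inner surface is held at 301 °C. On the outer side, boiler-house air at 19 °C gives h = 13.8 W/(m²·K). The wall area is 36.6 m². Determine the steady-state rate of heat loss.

Q ≈ 4430 W

Treating each layer as a thermal resistance in series:
R_brass = L/(kA) = 0.0011/(127×36.6) = 2.367×10^-7 K/W
R_cellular glass = L/(kA) = 0.105/(0.0465×36.6) = 0.0617 K/W
R_cast iron = L/(kA) = 0.0038/(59.9×36.6) = 1.733×10^-6 K/W
R_outer film = 1/(h_o·A) = 1/(13.8×36.6) = 0.00198 K/W
R_total = 0.06368 K/W
Q = ΔT / R_total = 282 / 0.06368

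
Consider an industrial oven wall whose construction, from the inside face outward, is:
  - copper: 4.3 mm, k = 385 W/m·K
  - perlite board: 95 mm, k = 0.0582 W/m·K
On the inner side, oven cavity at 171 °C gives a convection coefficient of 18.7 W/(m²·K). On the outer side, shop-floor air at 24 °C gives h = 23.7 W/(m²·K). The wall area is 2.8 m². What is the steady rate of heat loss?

Thermal resistances in series:
R_inner film = 1/(h_i·A) = 1/(18.7×2.8) = 0.0191 K/W
R_copper = L/(kA) = 0.0043/(385×2.8) = 3.989×10^-6 K/W
R_perlite board = L/(kA) = 0.095/(0.0582×2.8) = 0.583 K/W
R_outer film = 1/(h_o·A) = 1/(23.7×2.8) = 0.01507 K/W
R_total = 0.6171 K/W
Q = ΔT / R_total = 147 / 0.6171

Q ≈ 238 W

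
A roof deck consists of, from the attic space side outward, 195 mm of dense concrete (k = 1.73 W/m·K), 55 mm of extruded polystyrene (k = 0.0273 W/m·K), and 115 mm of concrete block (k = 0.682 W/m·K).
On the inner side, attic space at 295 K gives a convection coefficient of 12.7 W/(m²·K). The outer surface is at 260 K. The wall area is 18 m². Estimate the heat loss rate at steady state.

Q ≈ 265 W

Using the resistance-network approach (series):
R_inner film = 1/(h_i·A) = 1/(12.7×18) = 0.004374 K/W
R_dense concrete = L/(kA) = 0.195/(1.73×18) = 0.006262 K/W
R_extruded polystyrene = L/(kA) = 0.055/(0.0273×18) = 0.1119 K/W
R_concrete block = L/(kA) = 0.115/(0.682×18) = 0.009368 K/W
R_total = 0.1319 K/W
Q = ΔT / R_total = 35 / 0.1319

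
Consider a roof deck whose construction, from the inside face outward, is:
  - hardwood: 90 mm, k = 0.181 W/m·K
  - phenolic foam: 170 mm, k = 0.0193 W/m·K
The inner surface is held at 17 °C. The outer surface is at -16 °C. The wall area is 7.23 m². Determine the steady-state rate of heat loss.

Q ≈ 25.6 W

Treating each layer as a thermal resistance in series:
R_hardwood = L/(kA) = 0.09/(0.181×7.23) = 0.06877 K/W
R_phenolic foam = L/(kA) = 0.17/(0.0193×7.23) = 1.218 K/W
R_total = 1.287 K/W
Q = ΔT / R_total = 33 / 1.287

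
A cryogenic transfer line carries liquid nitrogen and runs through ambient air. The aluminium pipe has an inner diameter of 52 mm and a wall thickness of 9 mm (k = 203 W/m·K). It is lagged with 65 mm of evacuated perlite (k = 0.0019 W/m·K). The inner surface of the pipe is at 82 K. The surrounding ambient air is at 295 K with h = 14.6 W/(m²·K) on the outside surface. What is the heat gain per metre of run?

q′ ≈ 2.42 W/m

For a radial system each layer contributes R = ln(r_out/r_in)/(2πkL); films add R = 1/(hA).
R_aluminium pipe wall = ln(35/26)/(2π×203×1) = 2.33×10^-4 K/W
R_evacuated perlite = ln(100/35)/(2π×0.0019×1) = 87.94 K/W
R_outer film = 1/(h_o·2πr_oL) = 1/(14.6×2π×0.1×1) = 0.109 K/W
R_total = 88.05 K/W
Q = ΔT/R_total = 213/88.05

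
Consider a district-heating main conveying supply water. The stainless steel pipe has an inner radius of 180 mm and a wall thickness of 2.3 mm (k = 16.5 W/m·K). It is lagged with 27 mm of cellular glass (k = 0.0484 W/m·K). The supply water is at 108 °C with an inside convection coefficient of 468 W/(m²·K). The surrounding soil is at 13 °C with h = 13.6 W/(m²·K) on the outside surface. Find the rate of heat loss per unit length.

Radial resistances (cylindrical: R_cond = ln(r_o/r_i)/(2πkL), R_conv = 1/(h·2πrL)):
R_inner film = 1/(h_i·2πr₁L) = 1/(468×2π×0.18×1) = 0.001889 K/W
R_stainless steel pipe wall = ln(182.3/180)/(2π×16.5×1) = 1.225×10^-4 K/W
R_cellular glass = ln(209.3/182.3)/(2π×0.0484×1) = 0.4542 K/W
R_outer film = 1/(h_o·2πr_oL) = 1/(13.6×2π×0.2093×1) = 0.05591 K/W
R_total = 0.5121 K/W
Q = ΔT/R_total = 95/0.5121

q′ ≈ 186 W/m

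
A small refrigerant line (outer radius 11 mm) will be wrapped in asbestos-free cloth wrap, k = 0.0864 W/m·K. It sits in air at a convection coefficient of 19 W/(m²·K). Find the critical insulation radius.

For a cylinder r_cr = k/h = 0.0864/19
r_cr = 4.55 mm; since the bare radius (11 mm) is above r_cr, any added insulation will reduce heat loss.

r_cr ≈ 4.55 mm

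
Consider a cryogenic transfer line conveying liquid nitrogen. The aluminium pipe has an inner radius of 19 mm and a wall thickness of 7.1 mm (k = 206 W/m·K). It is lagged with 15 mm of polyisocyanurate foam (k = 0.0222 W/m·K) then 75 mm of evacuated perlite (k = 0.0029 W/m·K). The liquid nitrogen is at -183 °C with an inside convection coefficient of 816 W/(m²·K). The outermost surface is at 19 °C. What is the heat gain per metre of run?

q′ ≈ 3.35 W/m

Treating each annulus and film as a series resistance:
R_inner film = 1/(h_i·2πr₁L) = 1/(816×2π×0.019×1) = 0.01027 K/W
R_aluminium pipe wall = ln(26.1/19)/(2π×206×1) = 2.453×10^-4 K/W
R_polyisocyanurate foam = ln(41.1/26.1)/(2π×0.0222×1) = 3.255 K/W
R_evacuated perlite = ln(116.1/41.1)/(2π×0.0029×1) = 56.99 K/W
R_total = 60.26 K/W
Q = ΔT/R_total = 202/60.26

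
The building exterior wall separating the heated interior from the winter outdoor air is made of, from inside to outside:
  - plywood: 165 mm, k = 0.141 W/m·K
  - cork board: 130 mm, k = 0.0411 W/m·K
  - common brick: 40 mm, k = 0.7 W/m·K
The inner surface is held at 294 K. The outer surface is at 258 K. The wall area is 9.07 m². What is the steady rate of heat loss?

Thermal resistances in series:
R_plywood = L/(kA) = 0.165/(0.141×9.07) = 0.129 K/W
R_cork board = L/(kA) = 0.13/(0.0411×9.07) = 0.3487 K/W
R_common brick = L/(kA) = 0.04/(0.7×9.07) = 0.0063 K/W
R_total = 0.4841 K/W
Q = ΔT / R_total = 36 / 0.4841

Q ≈ 74.4 W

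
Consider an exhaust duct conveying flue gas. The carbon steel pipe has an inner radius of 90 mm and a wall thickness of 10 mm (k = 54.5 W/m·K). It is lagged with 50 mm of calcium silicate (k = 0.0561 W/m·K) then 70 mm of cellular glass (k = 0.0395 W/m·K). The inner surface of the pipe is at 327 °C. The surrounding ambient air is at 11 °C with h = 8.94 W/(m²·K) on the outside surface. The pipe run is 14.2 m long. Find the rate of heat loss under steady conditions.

Treating each annulus and film as a series resistance:
R_carbon steel pipe wall = ln(100/90)/(2π×54.5×14.2) = 2.167×10^-5 K/W
R_calcium silicate = ln(150/100)/(2π×0.0561×14.2) = 0.08101 K/W
R_cellular glass = ln(220/150)/(2π×0.0395×14.2) = 0.1087 K/W
R_outer film = 1/(h_o·2πr_oL) = 1/(8.94×2π×0.22×14.2) = 0.005699 K/W
R_total = 0.1954 K/W
Q = ΔT/R_total = 316/0.1954

Q ≈ 1620 W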